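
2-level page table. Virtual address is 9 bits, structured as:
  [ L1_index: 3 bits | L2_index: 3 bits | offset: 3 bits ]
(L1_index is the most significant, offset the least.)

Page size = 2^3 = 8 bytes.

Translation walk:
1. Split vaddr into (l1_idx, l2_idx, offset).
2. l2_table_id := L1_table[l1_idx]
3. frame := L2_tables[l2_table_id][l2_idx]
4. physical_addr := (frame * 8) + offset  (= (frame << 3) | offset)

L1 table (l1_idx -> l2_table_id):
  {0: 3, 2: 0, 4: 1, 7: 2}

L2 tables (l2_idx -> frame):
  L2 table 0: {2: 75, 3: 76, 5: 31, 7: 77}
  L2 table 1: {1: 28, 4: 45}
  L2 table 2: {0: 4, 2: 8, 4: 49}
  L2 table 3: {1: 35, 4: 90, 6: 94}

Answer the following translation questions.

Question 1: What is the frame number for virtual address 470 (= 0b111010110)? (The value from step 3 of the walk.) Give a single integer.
vaddr = 470: l1_idx=7, l2_idx=2
L1[7] = 2; L2[2][2] = 8

Answer: 8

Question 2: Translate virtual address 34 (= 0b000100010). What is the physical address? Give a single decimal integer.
vaddr = 34 = 0b000100010
Split: l1_idx=0, l2_idx=4, offset=2
L1[0] = 3
L2[3][4] = 90
paddr = 90 * 8 + 2 = 722

Answer: 722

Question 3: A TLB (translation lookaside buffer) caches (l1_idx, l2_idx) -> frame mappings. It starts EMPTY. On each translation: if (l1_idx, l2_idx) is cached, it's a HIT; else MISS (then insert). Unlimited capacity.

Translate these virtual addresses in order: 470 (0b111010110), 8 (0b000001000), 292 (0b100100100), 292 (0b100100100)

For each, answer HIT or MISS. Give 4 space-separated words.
Answer: MISS MISS MISS HIT

Derivation:
vaddr=470: (7,2) not in TLB -> MISS, insert
vaddr=8: (0,1) not in TLB -> MISS, insert
vaddr=292: (4,4) not in TLB -> MISS, insert
vaddr=292: (4,4) in TLB -> HIT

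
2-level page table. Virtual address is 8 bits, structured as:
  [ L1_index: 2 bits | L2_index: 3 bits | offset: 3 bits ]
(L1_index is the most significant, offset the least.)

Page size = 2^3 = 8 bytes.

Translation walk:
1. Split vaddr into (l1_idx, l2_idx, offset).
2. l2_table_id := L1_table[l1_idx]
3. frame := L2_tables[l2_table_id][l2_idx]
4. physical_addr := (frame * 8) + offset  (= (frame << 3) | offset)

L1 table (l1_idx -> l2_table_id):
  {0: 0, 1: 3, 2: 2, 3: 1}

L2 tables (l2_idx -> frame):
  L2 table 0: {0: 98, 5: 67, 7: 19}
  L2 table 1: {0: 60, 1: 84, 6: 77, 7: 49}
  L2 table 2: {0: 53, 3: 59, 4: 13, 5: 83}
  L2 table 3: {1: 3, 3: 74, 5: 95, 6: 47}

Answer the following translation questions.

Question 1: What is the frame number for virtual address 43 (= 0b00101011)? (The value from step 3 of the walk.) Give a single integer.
Answer: 67

Derivation:
vaddr = 43: l1_idx=0, l2_idx=5
L1[0] = 0; L2[0][5] = 67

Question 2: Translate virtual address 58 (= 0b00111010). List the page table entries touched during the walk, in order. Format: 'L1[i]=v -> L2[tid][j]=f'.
vaddr = 58 = 0b00111010
Split: l1_idx=0, l2_idx=7, offset=2

Answer: L1[0]=0 -> L2[0][7]=19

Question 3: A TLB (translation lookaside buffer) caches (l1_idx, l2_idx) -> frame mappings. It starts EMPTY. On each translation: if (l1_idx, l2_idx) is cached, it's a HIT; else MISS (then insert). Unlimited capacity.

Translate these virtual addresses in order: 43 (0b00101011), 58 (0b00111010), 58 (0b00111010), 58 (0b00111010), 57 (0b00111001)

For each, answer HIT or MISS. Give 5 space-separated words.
vaddr=43: (0,5) not in TLB -> MISS, insert
vaddr=58: (0,7) not in TLB -> MISS, insert
vaddr=58: (0,7) in TLB -> HIT
vaddr=58: (0,7) in TLB -> HIT
vaddr=57: (0,7) in TLB -> HIT

Answer: MISS MISS HIT HIT HIT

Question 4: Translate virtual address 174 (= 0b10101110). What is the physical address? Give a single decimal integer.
Answer: 670

Derivation:
vaddr = 174 = 0b10101110
Split: l1_idx=2, l2_idx=5, offset=6
L1[2] = 2
L2[2][5] = 83
paddr = 83 * 8 + 6 = 670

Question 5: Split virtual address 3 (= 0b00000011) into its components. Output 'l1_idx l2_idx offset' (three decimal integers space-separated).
Answer: 0 0 3

Derivation:
vaddr = 3 = 0b00000011
  top 2 bits -> l1_idx = 0
  next 3 bits -> l2_idx = 0
  bottom 3 bits -> offset = 3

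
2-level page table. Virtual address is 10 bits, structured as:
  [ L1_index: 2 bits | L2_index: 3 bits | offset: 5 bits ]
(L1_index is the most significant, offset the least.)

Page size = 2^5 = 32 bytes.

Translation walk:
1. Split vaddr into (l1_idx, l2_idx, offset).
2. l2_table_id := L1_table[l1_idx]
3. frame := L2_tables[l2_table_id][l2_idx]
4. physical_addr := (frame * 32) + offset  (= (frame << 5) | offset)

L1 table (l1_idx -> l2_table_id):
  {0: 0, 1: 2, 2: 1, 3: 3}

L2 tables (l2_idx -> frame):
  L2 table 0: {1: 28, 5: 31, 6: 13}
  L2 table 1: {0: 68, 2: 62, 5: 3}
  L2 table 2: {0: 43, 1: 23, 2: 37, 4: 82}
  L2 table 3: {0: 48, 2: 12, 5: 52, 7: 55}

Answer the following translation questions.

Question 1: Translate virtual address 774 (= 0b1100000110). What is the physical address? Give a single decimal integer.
vaddr = 774 = 0b1100000110
Split: l1_idx=3, l2_idx=0, offset=6
L1[3] = 3
L2[3][0] = 48
paddr = 48 * 32 + 6 = 1542

Answer: 1542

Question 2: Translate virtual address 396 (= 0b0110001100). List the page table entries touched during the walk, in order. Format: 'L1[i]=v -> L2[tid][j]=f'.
Answer: L1[1]=2 -> L2[2][4]=82

Derivation:
vaddr = 396 = 0b0110001100
Split: l1_idx=1, l2_idx=4, offset=12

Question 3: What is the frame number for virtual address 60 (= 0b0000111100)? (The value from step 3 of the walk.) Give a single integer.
vaddr = 60: l1_idx=0, l2_idx=1
L1[0] = 0; L2[0][1] = 28

Answer: 28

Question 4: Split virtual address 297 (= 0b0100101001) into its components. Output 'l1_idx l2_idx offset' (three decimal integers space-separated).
vaddr = 297 = 0b0100101001
  top 2 bits -> l1_idx = 1
  next 3 bits -> l2_idx = 1
  bottom 5 bits -> offset = 9

Answer: 1 1 9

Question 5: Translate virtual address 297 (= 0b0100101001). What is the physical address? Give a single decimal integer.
Answer: 745

Derivation:
vaddr = 297 = 0b0100101001
Split: l1_idx=1, l2_idx=1, offset=9
L1[1] = 2
L2[2][1] = 23
paddr = 23 * 32 + 9 = 745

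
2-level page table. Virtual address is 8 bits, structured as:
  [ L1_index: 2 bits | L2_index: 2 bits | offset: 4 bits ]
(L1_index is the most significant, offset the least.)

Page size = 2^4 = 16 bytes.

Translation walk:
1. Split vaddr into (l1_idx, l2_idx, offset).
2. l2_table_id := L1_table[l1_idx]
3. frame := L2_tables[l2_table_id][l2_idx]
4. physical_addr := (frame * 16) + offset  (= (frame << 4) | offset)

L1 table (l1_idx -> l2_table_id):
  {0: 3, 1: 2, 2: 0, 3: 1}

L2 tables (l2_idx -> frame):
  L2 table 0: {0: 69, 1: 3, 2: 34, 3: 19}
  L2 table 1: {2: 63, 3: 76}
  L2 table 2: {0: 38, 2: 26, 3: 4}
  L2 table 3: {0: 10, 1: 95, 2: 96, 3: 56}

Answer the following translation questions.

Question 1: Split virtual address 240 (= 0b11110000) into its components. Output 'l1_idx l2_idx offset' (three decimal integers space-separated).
Answer: 3 3 0

Derivation:
vaddr = 240 = 0b11110000
  top 2 bits -> l1_idx = 3
  next 2 bits -> l2_idx = 3
  bottom 4 bits -> offset = 0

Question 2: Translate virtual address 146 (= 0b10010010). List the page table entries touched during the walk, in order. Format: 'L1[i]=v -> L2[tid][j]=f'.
Answer: L1[2]=0 -> L2[0][1]=3

Derivation:
vaddr = 146 = 0b10010010
Split: l1_idx=2, l2_idx=1, offset=2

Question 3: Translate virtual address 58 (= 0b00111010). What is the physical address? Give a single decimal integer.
vaddr = 58 = 0b00111010
Split: l1_idx=0, l2_idx=3, offset=10
L1[0] = 3
L2[3][3] = 56
paddr = 56 * 16 + 10 = 906

Answer: 906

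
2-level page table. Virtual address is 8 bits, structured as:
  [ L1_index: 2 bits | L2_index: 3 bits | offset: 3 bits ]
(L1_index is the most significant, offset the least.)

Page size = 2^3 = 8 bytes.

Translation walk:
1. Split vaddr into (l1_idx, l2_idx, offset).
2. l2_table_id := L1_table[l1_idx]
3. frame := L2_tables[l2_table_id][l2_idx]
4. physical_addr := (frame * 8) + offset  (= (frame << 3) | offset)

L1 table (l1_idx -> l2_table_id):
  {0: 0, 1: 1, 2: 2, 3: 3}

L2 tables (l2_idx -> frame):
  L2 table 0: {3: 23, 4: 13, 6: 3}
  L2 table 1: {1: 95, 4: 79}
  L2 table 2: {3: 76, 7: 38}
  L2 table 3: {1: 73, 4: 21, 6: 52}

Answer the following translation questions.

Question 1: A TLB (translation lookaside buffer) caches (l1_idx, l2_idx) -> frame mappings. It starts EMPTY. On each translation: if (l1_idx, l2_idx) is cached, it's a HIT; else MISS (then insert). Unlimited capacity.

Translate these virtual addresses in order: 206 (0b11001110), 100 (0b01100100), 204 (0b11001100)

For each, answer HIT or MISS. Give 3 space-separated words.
vaddr=206: (3,1) not in TLB -> MISS, insert
vaddr=100: (1,4) not in TLB -> MISS, insert
vaddr=204: (3,1) in TLB -> HIT

Answer: MISS MISS HIT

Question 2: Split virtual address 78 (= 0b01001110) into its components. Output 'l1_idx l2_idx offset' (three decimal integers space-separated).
Answer: 1 1 6

Derivation:
vaddr = 78 = 0b01001110
  top 2 bits -> l1_idx = 1
  next 3 bits -> l2_idx = 1
  bottom 3 bits -> offset = 6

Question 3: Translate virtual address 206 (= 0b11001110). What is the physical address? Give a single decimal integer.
Answer: 590

Derivation:
vaddr = 206 = 0b11001110
Split: l1_idx=3, l2_idx=1, offset=6
L1[3] = 3
L2[3][1] = 73
paddr = 73 * 8 + 6 = 590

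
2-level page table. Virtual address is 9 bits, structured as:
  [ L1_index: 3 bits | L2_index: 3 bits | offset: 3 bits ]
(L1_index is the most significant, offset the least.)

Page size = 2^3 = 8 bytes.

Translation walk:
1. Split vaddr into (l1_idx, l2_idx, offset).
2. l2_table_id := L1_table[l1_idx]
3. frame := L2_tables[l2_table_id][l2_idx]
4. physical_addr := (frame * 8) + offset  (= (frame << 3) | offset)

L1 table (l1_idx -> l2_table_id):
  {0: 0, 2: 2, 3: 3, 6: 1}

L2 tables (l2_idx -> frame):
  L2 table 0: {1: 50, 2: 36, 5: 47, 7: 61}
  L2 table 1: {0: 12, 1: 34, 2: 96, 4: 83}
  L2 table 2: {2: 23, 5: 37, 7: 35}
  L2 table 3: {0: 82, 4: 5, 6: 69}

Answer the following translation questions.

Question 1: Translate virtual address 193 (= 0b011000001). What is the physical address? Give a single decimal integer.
Answer: 657

Derivation:
vaddr = 193 = 0b011000001
Split: l1_idx=3, l2_idx=0, offset=1
L1[3] = 3
L2[3][0] = 82
paddr = 82 * 8 + 1 = 657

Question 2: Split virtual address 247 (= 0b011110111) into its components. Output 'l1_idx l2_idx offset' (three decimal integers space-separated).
Answer: 3 6 7

Derivation:
vaddr = 247 = 0b011110111
  top 3 bits -> l1_idx = 3
  next 3 bits -> l2_idx = 6
  bottom 3 bits -> offset = 7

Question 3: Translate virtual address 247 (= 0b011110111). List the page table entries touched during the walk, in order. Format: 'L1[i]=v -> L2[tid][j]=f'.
vaddr = 247 = 0b011110111
Split: l1_idx=3, l2_idx=6, offset=7

Answer: L1[3]=3 -> L2[3][6]=69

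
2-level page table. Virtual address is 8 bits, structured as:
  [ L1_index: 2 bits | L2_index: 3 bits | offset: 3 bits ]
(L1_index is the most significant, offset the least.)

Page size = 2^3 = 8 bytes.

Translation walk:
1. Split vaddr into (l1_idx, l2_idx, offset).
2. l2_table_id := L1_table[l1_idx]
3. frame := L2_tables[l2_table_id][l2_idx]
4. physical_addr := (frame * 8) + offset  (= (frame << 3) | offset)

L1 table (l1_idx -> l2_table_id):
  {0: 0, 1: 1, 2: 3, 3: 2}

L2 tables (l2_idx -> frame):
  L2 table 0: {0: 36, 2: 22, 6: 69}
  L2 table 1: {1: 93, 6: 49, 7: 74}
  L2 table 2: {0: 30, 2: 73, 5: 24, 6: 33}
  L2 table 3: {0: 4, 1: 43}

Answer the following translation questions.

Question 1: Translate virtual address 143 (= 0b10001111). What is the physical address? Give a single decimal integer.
vaddr = 143 = 0b10001111
Split: l1_idx=2, l2_idx=1, offset=7
L1[2] = 3
L2[3][1] = 43
paddr = 43 * 8 + 7 = 351

Answer: 351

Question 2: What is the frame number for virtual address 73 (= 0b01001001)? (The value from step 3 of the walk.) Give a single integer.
Answer: 93

Derivation:
vaddr = 73: l1_idx=1, l2_idx=1
L1[1] = 1; L2[1][1] = 93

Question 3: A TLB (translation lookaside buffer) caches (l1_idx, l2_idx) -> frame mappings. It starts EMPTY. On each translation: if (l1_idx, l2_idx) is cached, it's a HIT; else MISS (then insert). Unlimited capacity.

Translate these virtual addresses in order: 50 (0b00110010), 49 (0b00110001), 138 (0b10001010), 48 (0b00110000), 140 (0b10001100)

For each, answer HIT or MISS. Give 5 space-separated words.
vaddr=50: (0,6) not in TLB -> MISS, insert
vaddr=49: (0,6) in TLB -> HIT
vaddr=138: (2,1) not in TLB -> MISS, insert
vaddr=48: (0,6) in TLB -> HIT
vaddr=140: (2,1) in TLB -> HIT

Answer: MISS HIT MISS HIT HIT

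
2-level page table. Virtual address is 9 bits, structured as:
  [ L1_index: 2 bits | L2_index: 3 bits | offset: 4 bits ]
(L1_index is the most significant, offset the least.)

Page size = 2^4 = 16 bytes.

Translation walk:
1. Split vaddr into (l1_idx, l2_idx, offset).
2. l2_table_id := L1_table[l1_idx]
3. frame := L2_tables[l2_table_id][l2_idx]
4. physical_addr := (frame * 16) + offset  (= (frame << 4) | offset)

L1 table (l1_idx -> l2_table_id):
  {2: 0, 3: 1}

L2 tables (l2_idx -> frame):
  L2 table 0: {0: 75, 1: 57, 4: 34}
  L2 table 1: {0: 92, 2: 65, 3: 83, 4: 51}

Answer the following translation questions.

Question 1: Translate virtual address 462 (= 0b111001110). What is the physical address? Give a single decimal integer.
Answer: 830

Derivation:
vaddr = 462 = 0b111001110
Split: l1_idx=3, l2_idx=4, offset=14
L1[3] = 1
L2[1][4] = 51
paddr = 51 * 16 + 14 = 830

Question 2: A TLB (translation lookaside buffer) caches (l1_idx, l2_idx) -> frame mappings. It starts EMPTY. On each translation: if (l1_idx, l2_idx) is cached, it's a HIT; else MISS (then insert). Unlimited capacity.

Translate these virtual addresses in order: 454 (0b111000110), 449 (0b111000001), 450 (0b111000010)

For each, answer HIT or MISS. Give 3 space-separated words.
vaddr=454: (3,4) not in TLB -> MISS, insert
vaddr=449: (3,4) in TLB -> HIT
vaddr=450: (3,4) in TLB -> HIT

Answer: MISS HIT HIT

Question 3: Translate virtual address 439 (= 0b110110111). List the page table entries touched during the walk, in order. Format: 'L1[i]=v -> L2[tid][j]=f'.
Answer: L1[3]=1 -> L2[1][3]=83

Derivation:
vaddr = 439 = 0b110110111
Split: l1_idx=3, l2_idx=3, offset=7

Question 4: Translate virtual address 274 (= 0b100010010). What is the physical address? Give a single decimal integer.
Answer: 914

Derivation:
vaddr = 274 = 0b100010010
Split: l1_idx=2, l2_idx=1, offset=2
L1[2] = 0
L2[0][1] = 57
paddr = 57 * 16 + 2 = 914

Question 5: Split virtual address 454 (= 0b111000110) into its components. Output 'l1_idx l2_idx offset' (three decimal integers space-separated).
Answer: 3 4 6

Derivation:
vaddr = 454 = 0b111000110
  top 2 bits -> l1_idx = 3
  next 3 bits -> l2_idx = 4
  bottom 4 bits -> offset = 6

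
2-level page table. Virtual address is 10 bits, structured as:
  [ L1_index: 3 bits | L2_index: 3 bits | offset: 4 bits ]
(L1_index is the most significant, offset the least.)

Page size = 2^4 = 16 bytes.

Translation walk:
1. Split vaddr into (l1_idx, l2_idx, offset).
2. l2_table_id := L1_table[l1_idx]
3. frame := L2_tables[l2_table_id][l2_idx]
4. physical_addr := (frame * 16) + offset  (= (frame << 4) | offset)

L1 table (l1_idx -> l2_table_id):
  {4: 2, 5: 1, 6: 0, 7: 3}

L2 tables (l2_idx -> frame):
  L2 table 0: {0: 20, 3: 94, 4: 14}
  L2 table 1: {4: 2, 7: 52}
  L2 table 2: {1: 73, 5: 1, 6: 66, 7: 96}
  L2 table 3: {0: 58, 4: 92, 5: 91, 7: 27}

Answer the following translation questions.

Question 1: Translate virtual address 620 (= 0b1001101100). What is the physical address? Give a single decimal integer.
vaddr = 620 = 0b1001101100
Split: l1_idx=4, l2_idx=6, offset=12
L1[4] = 2
L2[2][6] = 66
paddr = 66 * 16 + 12 = 1068

Answer: 1068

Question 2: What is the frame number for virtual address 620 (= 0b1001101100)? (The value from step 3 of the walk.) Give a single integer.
Answer: 66

Derivation:
vaddr = 620: l1_idx=4, l2_idx=6
L1[4] = 2; L2[2][6] = 66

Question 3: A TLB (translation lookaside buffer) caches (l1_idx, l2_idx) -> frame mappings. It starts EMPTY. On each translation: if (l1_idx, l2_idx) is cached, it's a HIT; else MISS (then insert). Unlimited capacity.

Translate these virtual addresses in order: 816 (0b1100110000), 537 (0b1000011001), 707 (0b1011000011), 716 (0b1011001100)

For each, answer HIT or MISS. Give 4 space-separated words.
vaddr=816: (6,3) not in TLB -> MISS, insert
vaddr=537: (4,1) not in TLB -> MISS, insert
vaddr=707: (5,4) not in TLB -> MISS, insert
vaddr=716: (5,4) in TLB -> HIT

Answer: MISS MISS MISS HIT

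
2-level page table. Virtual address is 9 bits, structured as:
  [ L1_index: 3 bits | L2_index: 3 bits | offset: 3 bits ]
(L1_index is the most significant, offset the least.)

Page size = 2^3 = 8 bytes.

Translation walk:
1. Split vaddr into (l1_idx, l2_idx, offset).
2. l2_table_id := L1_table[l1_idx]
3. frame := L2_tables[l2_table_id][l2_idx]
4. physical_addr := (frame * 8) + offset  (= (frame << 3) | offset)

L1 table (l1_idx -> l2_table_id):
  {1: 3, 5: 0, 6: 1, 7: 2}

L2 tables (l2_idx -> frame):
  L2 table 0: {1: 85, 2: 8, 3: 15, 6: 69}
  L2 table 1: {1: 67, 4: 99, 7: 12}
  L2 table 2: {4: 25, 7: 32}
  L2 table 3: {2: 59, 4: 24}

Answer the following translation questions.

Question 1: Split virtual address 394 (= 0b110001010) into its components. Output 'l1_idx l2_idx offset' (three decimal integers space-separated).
vaddr = 394 = 0b110001010
  top 3 bits -> l1_idx = 6
  next 3 bits -> l2_idx = 1
  bottom 3 bits -> offset = 2

Answer: 6 1 2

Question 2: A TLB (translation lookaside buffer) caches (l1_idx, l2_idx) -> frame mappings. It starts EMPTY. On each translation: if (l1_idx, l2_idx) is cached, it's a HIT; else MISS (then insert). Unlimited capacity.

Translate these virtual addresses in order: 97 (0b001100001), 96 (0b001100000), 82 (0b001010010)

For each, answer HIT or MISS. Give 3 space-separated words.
Answer: MISS HIT MISS

Derivation:
vaddr=97: (1,4) not in TLB -> MISS, insert
vaddr=96: (1,4) in TLB -> HIT
vaddr=82: (1,2) not in TLB -> MISS, insert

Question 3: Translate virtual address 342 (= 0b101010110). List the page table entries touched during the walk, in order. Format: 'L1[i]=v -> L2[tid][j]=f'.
vaddr = 342 = 0b101010110
Split: l1_idx=5, l2_idx=2, offset=6

Answer: L1[5]=0 -> L2[0][2]=8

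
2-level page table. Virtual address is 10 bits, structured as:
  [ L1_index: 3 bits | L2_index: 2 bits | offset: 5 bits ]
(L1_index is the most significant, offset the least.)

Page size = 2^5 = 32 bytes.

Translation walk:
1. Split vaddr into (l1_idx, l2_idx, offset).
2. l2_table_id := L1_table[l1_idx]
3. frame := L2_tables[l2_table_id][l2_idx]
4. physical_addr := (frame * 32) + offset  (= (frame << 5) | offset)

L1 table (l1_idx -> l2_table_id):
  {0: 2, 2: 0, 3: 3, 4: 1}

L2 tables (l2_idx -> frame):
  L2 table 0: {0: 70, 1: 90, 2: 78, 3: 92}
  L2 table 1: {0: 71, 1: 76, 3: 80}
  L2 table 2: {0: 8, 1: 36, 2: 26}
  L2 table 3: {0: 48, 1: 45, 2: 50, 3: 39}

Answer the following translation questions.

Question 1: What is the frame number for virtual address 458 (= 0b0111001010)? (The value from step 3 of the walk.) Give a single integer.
Answer: 50

Derivation:
vaddr = 458: l1_idx=3, l2_idx=2
L1[3] = 3; L2[3][2] = 50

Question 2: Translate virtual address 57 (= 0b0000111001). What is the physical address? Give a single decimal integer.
vaddr = 57 = 0b0000111001
Split: l1_idx=0, l2_idx=1, offset=25
L1[0] = 2
L2[2][1] = 36
paddr = 36 * 32 + 25 = 1177

Answer: 1177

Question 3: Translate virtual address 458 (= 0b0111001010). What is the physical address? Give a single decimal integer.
Answer: 1610

Derivation:
vaddr = 458 = 0b0111001010
Split: l1_idx=3, l2_idx=2, offset=10
L1[3] = 3
L2[3][2] = 50
paddr = 50 * 32 + 10 = 1610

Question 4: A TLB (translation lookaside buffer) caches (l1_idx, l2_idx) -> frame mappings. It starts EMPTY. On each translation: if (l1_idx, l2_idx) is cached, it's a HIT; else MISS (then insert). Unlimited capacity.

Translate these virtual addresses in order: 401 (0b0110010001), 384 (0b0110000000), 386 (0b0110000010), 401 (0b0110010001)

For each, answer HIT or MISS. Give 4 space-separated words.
Answer: MISS HIT HIT HIT

Derivation:
vaddr=401: (3,0) not in TLB -> MISS, insert
vaddr=384: (3,0) in TLB -> HIT
vaddr=386: (3,0) in TLB -> HIT
vaddr=401: (3,0) in TLB -> HIT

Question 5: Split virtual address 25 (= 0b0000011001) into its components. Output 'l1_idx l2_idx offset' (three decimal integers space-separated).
vaddr = 25 = 0b0000011001
  top 3 bits -> l1_idx = 0
  next 2 bits -> l2_idx = 0
  bottom 5 bits -> offset = 25

Answer: 0 0 25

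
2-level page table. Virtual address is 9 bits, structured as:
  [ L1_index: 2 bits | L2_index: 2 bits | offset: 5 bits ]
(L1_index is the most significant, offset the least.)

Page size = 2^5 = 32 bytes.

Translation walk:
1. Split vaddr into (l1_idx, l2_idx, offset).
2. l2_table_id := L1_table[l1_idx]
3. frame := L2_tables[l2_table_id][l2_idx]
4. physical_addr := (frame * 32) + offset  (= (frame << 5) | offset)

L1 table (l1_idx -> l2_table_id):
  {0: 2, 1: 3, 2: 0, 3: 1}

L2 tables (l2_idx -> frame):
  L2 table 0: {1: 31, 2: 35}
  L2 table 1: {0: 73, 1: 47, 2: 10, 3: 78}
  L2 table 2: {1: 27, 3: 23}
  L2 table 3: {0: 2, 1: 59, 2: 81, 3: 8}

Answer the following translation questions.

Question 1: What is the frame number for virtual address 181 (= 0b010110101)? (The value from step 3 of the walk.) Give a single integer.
Answer: 59

Derivation:
vaddr = 181: l1_idx=1, l2_idx=1
L1[1] = 3; L2[3][1] = 59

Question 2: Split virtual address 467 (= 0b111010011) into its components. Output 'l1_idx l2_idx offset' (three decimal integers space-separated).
Answer: 3 2 19

Derivation:
vaddr = 467 = 0b111010011
  top 2 bits -> l1_idx = 3
  next 2 bits -> l2_idx = 2
  bottom 5 bits -> offset = 19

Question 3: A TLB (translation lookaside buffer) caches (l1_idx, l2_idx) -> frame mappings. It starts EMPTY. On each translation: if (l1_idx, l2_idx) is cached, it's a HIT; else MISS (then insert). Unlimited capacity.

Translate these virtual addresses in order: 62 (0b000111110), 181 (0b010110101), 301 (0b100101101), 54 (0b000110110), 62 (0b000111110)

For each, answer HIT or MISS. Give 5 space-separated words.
vaddr=62: (0,1) not in TLB -> MISS, insert
vaddr=181: (1,1) not in TLB -> MISS, insert
vaddr=301: (2,1) not in TLB -> MISS, insert
vaddr=54: (0,1) in TLB -> HIT
vaddr=62: (0,1) in TLB -> HIT

Answer: MISS MISS MISS HIT HIT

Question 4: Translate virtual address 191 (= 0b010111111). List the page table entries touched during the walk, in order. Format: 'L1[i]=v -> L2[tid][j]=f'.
vaddr = 191 = 0b010111111
Split: l1_idx=1, l2_idx=1, offset=31

Answer: L1[1]=3 -> L2[3][1]=59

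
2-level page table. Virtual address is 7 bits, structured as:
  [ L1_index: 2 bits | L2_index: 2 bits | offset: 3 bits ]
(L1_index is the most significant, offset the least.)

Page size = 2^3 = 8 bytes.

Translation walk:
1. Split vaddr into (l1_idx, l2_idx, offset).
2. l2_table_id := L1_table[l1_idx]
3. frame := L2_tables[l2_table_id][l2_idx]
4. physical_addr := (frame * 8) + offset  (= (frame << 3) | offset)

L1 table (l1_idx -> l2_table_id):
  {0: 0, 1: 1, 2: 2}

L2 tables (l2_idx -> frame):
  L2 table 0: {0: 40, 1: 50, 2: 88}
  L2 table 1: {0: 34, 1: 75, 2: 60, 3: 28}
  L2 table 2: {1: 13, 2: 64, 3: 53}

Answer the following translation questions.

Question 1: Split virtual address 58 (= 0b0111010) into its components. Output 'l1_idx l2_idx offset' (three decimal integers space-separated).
vaddr = 58 = 0b0111010
  top 2 bits -> l1_idx = 1
  next 2 bits -> l2_idx = 3
  bottom 3 bits -> offset = 2

Answer: 1 3 2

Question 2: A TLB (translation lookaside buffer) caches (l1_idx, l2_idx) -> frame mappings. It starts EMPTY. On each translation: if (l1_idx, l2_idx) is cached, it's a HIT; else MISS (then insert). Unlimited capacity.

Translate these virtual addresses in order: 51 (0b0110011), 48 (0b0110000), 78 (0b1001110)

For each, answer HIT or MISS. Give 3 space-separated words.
Answer: MISS HIT MISS

Derivation:
vaddr=51: (1,2) not in TLB -> MISS, insert
vaddr=48: (1,2) in TLB -> HIT
vaddr=78: (2,1) not in TLB -> MISS, insert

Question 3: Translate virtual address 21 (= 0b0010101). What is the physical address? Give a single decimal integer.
Answer: 709

Derivation:
vaddr = 21 = 0b0010101
Split: l1_idx=0, l2_idx=2, offset=5
L1[0] = 0
L2[0][2] = 88
paddr = 88 * 8 + 5 = 709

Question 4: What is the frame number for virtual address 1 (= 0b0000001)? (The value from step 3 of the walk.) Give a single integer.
Answer: 40

Derivation:
vaddr = 1: l1_idx=0, l2_idx=0
L1[0] = 0; L2[0][0] = 40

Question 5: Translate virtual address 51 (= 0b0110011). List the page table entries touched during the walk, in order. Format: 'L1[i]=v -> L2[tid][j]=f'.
Answer: L1[1]=1 -> L2[1][2]=60

Derivation:
vaddr = 51 = 0b0110011
Split: l1_idx=1, l2_idx=2, offset=3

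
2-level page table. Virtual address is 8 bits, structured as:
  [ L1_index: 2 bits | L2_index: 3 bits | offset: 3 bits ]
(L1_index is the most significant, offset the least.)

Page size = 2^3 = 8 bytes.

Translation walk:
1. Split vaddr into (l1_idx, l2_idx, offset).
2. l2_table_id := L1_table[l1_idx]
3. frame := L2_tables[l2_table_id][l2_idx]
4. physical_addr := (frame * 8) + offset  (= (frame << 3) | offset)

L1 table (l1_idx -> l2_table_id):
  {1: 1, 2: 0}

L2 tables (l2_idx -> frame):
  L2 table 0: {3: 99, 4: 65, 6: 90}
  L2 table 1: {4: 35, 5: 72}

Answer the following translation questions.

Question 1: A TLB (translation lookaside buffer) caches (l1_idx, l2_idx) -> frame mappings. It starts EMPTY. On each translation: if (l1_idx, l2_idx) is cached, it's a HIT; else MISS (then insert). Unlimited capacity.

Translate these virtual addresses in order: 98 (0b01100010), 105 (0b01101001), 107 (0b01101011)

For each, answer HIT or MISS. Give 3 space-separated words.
vaddr=98: (1,4) not in TLB -> MISS, insert
vaddr=105: (1,5) not in TLB -> MISS, insert
vaddr=107: (1,5) in TLB -> HIT

Answer: MISS MISS HIT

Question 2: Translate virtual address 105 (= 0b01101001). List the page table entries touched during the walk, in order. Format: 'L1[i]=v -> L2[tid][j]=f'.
vaddr = 105 = 0b01101001
Split: l1_idx=1, l2_idx=5, offset=1

Answer: L1[1]=1 -> L2[1][5]=72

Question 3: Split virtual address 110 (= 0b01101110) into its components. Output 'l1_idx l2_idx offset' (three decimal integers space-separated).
Answer: 1 5 6

Derivation:
vaddr = 110 = 0b01101110
  top 2 bits -> l1_idx = 1
  next 3 bits -> l2_idx = 5
  bottom 3 bits -> offset = 6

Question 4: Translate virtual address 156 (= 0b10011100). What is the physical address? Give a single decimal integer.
vaddr = 156 = 0b10011100
Split: l1_idx=2, l2_idx=3, offset=4
L1[2] = 0
L2[0][3] = 99
paddr = 99 * 8 + 4 = 796

Answer: 796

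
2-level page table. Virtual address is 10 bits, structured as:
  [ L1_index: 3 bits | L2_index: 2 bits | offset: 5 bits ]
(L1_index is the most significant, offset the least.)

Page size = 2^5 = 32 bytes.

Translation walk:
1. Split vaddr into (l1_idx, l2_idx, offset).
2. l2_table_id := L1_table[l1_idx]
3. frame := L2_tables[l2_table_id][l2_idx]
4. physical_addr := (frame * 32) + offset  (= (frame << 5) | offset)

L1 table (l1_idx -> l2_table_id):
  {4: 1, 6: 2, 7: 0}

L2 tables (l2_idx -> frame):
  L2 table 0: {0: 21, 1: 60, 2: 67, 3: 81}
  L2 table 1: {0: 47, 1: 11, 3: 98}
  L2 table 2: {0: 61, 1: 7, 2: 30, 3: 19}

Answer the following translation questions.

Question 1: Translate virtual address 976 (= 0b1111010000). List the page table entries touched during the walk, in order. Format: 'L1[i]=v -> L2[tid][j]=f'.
Answer: L1[7]=0 -> L2[0][2]=67

Derivation:
vaddr = 976 = 0b1111010000
Split: l1_idx=7, l2_idx=2, offset=16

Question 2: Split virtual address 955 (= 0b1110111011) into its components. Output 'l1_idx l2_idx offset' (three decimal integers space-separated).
Answer: 7 1 27

Derivation:
vaddr = 955 = 0b1110111011
  top 3 bits -> l1_idx = 7
  next 2 bits -> l2_idx = 1
  bottom 5 bits -> offset = 27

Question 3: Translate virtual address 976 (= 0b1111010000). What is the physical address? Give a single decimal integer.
vaddr = 976 = 0b1111010000
Split: l1_idx=7, l2_idx=2, offset=16
L1[7] = 0
L2[0][2] = 67
paddr = 67 * 32 + 16 = 2160

Answer: 2160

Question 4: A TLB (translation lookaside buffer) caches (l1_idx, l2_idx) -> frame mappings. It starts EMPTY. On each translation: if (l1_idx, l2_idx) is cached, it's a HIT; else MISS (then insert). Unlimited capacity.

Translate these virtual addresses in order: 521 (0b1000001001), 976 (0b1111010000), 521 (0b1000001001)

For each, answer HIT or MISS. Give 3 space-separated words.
Answer: MISS MISS HIT

Derivation:
vaddr=521: (4,0) not in TLB -> MISS, insert
vaddr=976: (7,2) not in TLB -> MISS, insert
vaddr=521: (4,0) in TLB -> HIT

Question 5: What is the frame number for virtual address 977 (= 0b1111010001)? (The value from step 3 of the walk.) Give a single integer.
vaddr = 977: l1_idx=7, l2_idx=2
L1[7] = 0; L2[0][2] = 67

Answer: 67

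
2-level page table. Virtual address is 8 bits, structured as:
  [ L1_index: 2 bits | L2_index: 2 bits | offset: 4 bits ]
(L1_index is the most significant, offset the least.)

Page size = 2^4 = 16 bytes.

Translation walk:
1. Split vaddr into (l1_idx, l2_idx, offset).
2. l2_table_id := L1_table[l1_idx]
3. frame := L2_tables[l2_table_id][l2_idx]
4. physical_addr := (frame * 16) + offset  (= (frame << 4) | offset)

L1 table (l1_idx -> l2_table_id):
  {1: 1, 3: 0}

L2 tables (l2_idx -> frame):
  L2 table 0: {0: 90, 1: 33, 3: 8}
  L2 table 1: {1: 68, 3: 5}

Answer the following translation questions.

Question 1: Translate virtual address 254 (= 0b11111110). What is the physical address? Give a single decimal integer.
Answer: 142

Derivation:
vaddr = 254 = 0b11111110
Split: l1_idx=3, l2_idx=3, offset=14
L1[3] = 0
L2[0][3] = 8
paddr = 8 * 16 + 14 = 142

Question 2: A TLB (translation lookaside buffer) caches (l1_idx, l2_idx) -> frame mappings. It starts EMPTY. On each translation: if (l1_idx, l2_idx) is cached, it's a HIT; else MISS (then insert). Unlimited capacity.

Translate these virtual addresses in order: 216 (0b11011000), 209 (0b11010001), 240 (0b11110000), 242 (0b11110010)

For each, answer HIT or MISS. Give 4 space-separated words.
vaddr=216: (3,1) not in TLB -> MISS, insert
vaddr=209: (3,1) in TLB -> HIT
vaddr=240: (3,3) not in TLB -> MISS, insert
vaddr=242: (3,3) in TLB -> HIT

Answer: MISS HIT MISS HIT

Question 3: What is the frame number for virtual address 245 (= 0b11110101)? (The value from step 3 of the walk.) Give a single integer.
Answer: 8

Derivation:
vaddr = 245: l1_idx=3, l2_idx=3
L1[3] = 0; L2[0][3] = 8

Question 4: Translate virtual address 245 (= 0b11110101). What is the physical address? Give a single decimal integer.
vaddr = 245 = 0b11110101
Split: l1_idx=3, l2_idx=3, offset=5
L1[3] = 0
L2[0][3] = 8
paddr = 8 * 16 + 5 = 133

Answer: 133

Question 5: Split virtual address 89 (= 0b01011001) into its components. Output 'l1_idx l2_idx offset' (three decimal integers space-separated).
Answer: 1 1 9

Derivation:
vaddr = 89 = 0b01011001
  top 2 bits -> l1_idx = 1
  next 2 bits -> l2_idx = 1
  bottom 4 bits -> offset = 9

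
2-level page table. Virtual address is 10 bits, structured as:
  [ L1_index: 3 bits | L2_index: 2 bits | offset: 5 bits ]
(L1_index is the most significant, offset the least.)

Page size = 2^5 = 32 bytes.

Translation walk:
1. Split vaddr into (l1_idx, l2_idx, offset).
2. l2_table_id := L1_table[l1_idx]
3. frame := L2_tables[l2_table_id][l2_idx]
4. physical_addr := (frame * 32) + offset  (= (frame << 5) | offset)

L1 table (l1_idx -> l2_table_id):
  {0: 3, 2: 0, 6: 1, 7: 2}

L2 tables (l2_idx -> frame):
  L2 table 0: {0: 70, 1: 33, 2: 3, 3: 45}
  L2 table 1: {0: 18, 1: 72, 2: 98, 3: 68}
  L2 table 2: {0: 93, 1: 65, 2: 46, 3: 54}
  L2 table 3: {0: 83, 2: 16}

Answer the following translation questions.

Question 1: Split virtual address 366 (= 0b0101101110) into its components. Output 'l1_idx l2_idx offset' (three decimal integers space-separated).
Answer: 2 3 14

Derivation:
vaddr = 366 = 0b0101101110
  top 3 bits -> l1_idx = 2
  next 2 bits -> l2_idx = 3
  bottom 5 bits -> offset = 14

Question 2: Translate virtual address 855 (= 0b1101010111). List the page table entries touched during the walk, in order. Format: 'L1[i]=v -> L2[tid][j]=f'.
Answer: L1[6]=1 -> L2[1][2]=98

Derivation:
vaddr = 855 = 0b1101010111
Split: l1_idx=6, l2_idx=2, offset=23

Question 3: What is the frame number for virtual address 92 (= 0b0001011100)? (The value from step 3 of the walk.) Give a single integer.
Answer: 16

Derivation:
vaddr = 92: l1_idx=0, l2_idx=2
L1[0] = 3; L2[3][2] = 16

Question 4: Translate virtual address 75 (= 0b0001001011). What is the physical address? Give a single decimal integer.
Answer: 523

Derivation:
vaddr = 75 = 0b0001001011
Split: l1_idx=0, l2_idx=2, offset=11
L1[0] = 3
L2[3][2] = 16
paddr = 16 * 32 + 11 = 523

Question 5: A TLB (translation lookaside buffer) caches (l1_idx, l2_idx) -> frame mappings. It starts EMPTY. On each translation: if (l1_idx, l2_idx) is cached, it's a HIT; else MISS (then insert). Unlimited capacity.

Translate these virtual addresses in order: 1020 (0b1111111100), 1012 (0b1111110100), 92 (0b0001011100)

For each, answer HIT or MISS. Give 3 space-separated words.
vaddr=1020: (7,3) not in TLB -> MISS, insert
vaddr=1012: (7,3) in TLB -> HIT
vaddr=92: (0,2) not in TLB -> MISS, insert

Answer: MISS HIT MISS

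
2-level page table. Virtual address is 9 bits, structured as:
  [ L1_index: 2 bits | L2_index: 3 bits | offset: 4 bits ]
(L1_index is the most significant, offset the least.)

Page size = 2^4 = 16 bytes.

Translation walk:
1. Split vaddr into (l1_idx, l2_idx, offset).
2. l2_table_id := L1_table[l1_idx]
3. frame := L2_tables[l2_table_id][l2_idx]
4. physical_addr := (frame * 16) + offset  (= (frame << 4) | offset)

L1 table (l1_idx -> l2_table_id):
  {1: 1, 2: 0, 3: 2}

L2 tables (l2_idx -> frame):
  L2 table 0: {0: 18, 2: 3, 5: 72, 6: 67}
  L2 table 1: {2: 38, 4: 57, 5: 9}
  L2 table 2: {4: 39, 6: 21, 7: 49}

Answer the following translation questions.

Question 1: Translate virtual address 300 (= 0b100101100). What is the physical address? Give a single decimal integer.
Answer: 60

Derivation:
vaddr = 300 = 0b100101100
Split: l1_idx=2, l2_idx=2, offset=12
L1[2] = 0
L2[0][2] = 3
paddr = 3 * 16 + 12 = 60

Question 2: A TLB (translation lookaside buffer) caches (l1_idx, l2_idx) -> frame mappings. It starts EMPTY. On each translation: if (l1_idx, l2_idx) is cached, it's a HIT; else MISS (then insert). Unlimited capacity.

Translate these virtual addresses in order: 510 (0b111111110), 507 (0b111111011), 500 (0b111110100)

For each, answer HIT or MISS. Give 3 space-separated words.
vaddr=510: (3,7) not in TLB -> MISS, insert
vaddr=507: (3,7) in TLB -> HIT
vaddr=500: (3,7) in TLB -> HIT

Answer: MISS HIT HIT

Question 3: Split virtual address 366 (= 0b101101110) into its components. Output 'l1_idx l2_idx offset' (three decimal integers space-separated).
Answer: 2 6 14

Derivation:
vaddr = 366 = 0b101101110
  top 2 bits -> l1_idx = 2
  next 3 bits -> l2_idx = 6
  bottom 4 bits -> offset = 14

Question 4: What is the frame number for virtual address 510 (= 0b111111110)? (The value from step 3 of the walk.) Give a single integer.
vaddr = 510: l1_idx=3, l2_idx=7
L1[3] = 2; L2[2][7] = 49

Answer: 49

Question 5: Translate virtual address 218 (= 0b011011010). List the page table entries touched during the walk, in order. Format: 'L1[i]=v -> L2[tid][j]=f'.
Answer: L1[1]=1 -> L2[1][5]=9

Derivation:
vaddr = 218 = 0b011011010
Split: l1_idx=1, l2_idx=5, offset=10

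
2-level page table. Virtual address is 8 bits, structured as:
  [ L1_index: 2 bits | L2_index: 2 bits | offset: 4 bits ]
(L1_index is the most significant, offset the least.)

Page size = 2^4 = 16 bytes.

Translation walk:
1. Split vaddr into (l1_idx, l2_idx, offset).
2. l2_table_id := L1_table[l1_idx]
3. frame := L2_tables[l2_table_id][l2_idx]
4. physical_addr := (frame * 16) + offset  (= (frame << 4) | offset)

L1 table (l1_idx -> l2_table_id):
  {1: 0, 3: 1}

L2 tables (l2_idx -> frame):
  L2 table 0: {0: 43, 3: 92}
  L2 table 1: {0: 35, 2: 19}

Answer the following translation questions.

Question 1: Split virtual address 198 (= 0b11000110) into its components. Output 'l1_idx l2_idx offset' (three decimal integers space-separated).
Answer: 3 0 6

Derivation:
vaddr = 198 = 0b11000110
  top 2 bits -> l1_idx = 3
  next 2 bits -> l2_idx = 0
  bottom 4 bits -> offset = 6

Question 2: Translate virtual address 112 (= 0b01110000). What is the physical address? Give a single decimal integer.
vaddr = 112 = 0b01110000
Split: l1_idx=1, l2_idx=3, offset=0
L1[1] = 0
L2[0][3] = 92
paddr = 92 * 16 + 0 = 1472

Answer: 1472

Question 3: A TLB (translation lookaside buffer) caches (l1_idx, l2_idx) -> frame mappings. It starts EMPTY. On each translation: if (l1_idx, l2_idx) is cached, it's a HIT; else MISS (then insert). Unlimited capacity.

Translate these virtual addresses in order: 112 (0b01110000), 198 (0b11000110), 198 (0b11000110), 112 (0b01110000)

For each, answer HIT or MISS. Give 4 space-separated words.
vaddr=112: (1,3) not in TLB -> MISS, insert
vaddr=198: (3,0) not in TLB -> MISS, insert
vaddr=198: (3,0) in TLB -> HIT
vaddr=112: (1,3) in TLB -> HIT

Answer: MISS MISS HIT HIT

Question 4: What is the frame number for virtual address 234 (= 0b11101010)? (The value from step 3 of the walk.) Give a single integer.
Answer: 19

Derivation:
vaddr = 234: l1_idx=3, l2_idx=2
L1[3] = 1; L2[1][2] = 19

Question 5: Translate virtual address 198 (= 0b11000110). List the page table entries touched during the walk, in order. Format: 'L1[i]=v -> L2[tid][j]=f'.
vaddr = 198 = 0b11000110
Split: l1_idx=3, l2_idx=0, offset=6

Answer: L1[3]=1 -> L2[1][0]=35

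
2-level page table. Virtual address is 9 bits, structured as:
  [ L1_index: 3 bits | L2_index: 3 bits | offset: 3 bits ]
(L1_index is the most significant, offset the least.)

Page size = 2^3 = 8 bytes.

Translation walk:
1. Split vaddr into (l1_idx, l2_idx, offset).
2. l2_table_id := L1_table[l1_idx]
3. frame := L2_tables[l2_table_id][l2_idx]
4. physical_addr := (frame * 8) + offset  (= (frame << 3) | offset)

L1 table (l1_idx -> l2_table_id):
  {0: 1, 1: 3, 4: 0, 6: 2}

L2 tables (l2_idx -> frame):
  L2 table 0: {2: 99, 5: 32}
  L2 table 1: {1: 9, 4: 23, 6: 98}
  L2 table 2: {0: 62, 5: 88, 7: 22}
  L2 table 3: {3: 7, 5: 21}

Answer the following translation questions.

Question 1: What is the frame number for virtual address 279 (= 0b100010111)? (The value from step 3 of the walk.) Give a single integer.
vaddr = 279: l1_idx=4, l2_idx=2
L1[4] = 0; L2[0][2] = 99

Answer: 99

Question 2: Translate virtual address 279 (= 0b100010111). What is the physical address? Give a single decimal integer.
vaddr = 279 = 0b100010111
Split: l1_idx=4, l2_idx=2, offset=7
L1[4] = 0
L2[0][2] = 99
paddr = 99 * 8 + 7 = 799

Answer: 799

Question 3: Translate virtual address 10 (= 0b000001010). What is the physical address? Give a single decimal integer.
vaddr = 10 = 0b000001010
Split: l1_idx=0, l2_idx=1, offset=2
L1[0] = 1
L2[1][1] = 9
paddr = 9 * 8 + 2 = 74

Answer: 74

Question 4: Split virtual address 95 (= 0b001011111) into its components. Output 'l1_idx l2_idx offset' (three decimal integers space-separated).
Answer: 1 3 7

Derivation:
vaddr = 95 = 0b001011111
  top 3 bits -> l1_idx = 1
  next 3 bits -> l2_idx = 3
  bottom 3 bits -> offset = 7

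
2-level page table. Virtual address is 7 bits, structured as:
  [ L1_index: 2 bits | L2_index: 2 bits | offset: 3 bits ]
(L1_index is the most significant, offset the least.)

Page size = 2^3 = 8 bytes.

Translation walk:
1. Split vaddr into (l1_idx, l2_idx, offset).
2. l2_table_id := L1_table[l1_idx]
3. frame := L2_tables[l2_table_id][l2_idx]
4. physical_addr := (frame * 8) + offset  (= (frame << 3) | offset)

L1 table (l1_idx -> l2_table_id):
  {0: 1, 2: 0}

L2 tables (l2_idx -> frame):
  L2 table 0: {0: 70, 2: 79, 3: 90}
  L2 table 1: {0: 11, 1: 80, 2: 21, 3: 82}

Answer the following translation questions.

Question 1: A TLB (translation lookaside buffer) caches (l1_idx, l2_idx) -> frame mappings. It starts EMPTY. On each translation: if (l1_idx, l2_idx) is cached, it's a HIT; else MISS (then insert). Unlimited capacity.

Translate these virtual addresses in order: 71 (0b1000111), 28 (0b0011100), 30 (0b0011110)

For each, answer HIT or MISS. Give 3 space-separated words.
vaddr=71: (2,0) not in TLB -> MISS, insert
vaddr=28: (0,3) not in TLB -> MISS, insert
vaddr=30: (0,3) in TLB -> HIT

Answer: MISS MISS HIT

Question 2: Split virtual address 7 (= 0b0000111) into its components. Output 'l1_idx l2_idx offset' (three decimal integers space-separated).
vaddr = 7 = 0b0000111
  top 2 bits -> l1_idx = 0
  next 2 bits -> l2_idx = 0
  bottom 3 bits -> offset = 7

Answer: 0 0 7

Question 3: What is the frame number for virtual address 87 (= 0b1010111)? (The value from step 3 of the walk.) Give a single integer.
Answer: 79

Derivation:
vaddr = 87: l1_idx=2, l2_idx=2
L1[2] = 0; L2[0][2] = 79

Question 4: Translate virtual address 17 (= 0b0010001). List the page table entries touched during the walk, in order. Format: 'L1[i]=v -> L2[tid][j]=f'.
vaddr = 17 = 0b0010001
Split: l1_idx=0, l2_idx=2, offset=1

Answer: L1[0]=1 -> L2[1][2]=21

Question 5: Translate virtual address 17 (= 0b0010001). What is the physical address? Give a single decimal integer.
Answer: 169

Derivation:
vaddr = 17 = 0b0010001
Split: l1_idx=0, l2_idx=2, offset=1
L1[0] = 1
L2[1][2] = 21
paddr = 21 * 8 + 1 = 169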